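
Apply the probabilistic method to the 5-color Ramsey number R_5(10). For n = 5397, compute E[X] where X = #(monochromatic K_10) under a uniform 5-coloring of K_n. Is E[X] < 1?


E[X] = C(5397, 10) · 5^{1 − 45} = 5729779230003226281244520755596 · 5^{−44} = 5729779230003226281244520755596/5684341886080801486968994140625.
As a reduced fraction: E[X] = 5729779230003226281244520755596/5684341886080801486968994140625 ≈ 1.00799.
Is E[X] < 1? NO.
Since E[X] ≥ 1, the first-moment bound is inconclusive at n = 5397; it does NOT by itself certify R_5(10) > 5397.

E[X] = 5729779230003226281244520755596/5684341886080801486968994140625 ≈ 1.00799; E[X] ≥ 1; first-moment method inconclusive here.


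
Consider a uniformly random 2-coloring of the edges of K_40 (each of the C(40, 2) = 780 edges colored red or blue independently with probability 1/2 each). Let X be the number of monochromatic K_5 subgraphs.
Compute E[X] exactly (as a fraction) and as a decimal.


Let X = Σ_S X_S over the C(40, 5) = 658008 subsets S of size 5, where X_S = 1 if the K_5 on S is monochromatic.
For a fixed S, the K_5 on S has C(5, 2) = 10 edges. P[all 10 edges red] = (1/2)^10, and likewise for blue, so P[monochromatic] = 2·(1/2)^10 = 2^{1 − 10} = 1/512.
By linearity: E[X] = C(40, 5) · 2^{1 − 10} = 658008 · 1/512 = 82251/64.
Numerically: E[X] ≈ 1285.17188.

E[X] = C(40,5)·2^(1−C(5,2)) = 82251/64 ≈ 1285.17188.


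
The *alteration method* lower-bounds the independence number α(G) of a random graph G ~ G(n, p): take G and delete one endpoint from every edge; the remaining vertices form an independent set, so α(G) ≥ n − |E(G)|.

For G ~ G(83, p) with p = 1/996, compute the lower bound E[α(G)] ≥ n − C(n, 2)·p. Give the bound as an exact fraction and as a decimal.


E[|E(G)|] = C(83, 2)·p = 3403 · (1/996) = 41/12.
E[α(G)] ≥ n − E[|E(G)|] = 83 − 41/12 = 955/12.
Numerically: ≈ 79.58333.
(This is only a lower bound; the true E[α(G)] may be larger.)

E[α(G)] ≥ 955/12 ≈ 79.58333.


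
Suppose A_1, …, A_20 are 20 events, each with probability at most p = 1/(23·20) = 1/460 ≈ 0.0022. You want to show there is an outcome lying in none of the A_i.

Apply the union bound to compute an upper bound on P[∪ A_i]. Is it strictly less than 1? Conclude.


Union bound: P[∪_{i=1}^{20} A_i] ≤ Σ_i P[A_i] ≤ 20·p = 20·(1/460) = 1/23.
Numerically: 1/23 ≈ 0.0435.
Is 1/23 < 1? YES.
Since P[∪ A_i] ≤ 1/23 < 1, the complement has P[∩ A_i^c] ≥ 1 − 1/23 = 22/23 > 0, so some outcome avoids every A_i.

20·p = 1/23 ≈ 0.0435; existence CERTIFIED by the union bound.


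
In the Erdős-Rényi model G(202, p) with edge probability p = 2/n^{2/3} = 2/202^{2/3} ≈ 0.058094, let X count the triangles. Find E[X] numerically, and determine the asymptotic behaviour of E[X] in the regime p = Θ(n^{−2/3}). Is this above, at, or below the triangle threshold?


Number of potential triangles: C(202, 3) = 1353400.
Each occurs with probability p³ ≈ (0.058094)³ ≈ 1.9605921e-04.
By linearity: E[X] = C(202, 3)·p³ ≈ 1353400 · 1.9605921e-04 ≈ 265.34653.
Since α = 2/3 < 1, p = c/n^{2/3} ≫ 1/n is above the triangle threshold p ~ 1/n. Asymptotically E[X] ~ (c³/6)·n^{3(1−α)} = (2³/6)·n^{1} → ∞; triangles are abundant w.h.p.

E[X] ≈ 265.34653; in regime p = Θ(1/n^{2/3}) E[X] diverges (above the triangle threshold p ~ 1/n).


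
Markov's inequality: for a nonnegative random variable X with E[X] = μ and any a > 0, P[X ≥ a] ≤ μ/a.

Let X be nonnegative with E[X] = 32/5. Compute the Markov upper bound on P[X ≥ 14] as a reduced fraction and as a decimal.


μ = E[X] = 32/5, a = 14.
Markov: P[X ≥ 14] ≤ μ/a = (32/5)/14 = 16/35.
Numerically: ≈ 0.457.
(Since a = 14 > μ = 6.400, the bound 16/35 is < 1 and informative.)

P[X ≥ 14] ≤ 16/35 ≈ 0.457.


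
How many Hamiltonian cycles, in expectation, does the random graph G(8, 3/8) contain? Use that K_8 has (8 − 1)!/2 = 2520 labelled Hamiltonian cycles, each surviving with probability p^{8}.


K_8 has (8 − 1)!/2 = 2520 labelled Hamiltonian cycles.
For each such Hamiltonian cycle H, let X_H = 1 if all 8 edges of H are present in G. Then P[X_H = 1] = p^{8} = (3/8)^{8} = 6561/16777216.
By linearity: E[X] = Σ_H E[X_H] = 2520 · p^{8} = 2520 · 6561/16777216 = 2066715/2097152.
Numerically: E[X] ≈ 0.9855.

E[X] = 2520 · (3/8)^{8} = 2066715/2097152 ≈ 0.9855.


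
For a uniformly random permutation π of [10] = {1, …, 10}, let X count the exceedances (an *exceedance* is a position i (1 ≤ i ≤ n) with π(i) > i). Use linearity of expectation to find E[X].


Write X = Σ_{i=1}^{10} X_i, where X_i = 1_{π(i) > i}.
For each fixed i, π(i) is uniform over {1, …, 10} (marginal of a uniform permutation), so P[π(i) > i] = (n − i)/n. Summing: Σ_{i=1}^{10} (n − i)/n = (0 + 1 + … + 9)/10 = 10(10 − 1)/(2·10) = (10 − 1)/2.
Hence E[X] = Σ_{i=1}^{10} (10 − i)/10 = 9/2 ≈ 4.50000.

E[X] = 9/2 = 4.50000.


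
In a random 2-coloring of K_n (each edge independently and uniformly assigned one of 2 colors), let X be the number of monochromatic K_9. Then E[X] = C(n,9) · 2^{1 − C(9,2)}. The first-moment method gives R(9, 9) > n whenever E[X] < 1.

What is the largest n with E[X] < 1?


We need C(n, 9) · 2^{1 − 36} < 1, i.e. C(n, 9) < 2^{36 − 1} = 34359738368.
Check values of n near the boundary:
  n = 59: C(59, 9) = 12565671261; 12565671261 < 34359738368? YES
  n = 60: C(60, 9) = 14783142660; 14783142660 < 34359738368? YES
  n = 61: C(61, 9) = 17341763505; 17341763505 < 34359738368? YES
  n = 62: C(62, 9) = 20286591270; 20286591270 < 34359738368? YES
  n = 63: C(63, 9) = 23667689815; 23667689815 < 34359738368? YES
  n = 64: C(64, 9) = 27540584512; 27540584512 < 34359738368? YES
  n = 65: C(65, 9) = 31966749880; 31966749880 < 34359738368? YES
  n = 66: C(66, 9) = 37014131440; 37014131440 < 34359738368? NO
  n = 67: C(67, 9) = 42757703560; 42757703560 < 34359738368? NO
The largest n with C(n, 9) < 34359738368 is n = 65 (where E[X] = 3995843735/4294967296 ≈ 0.930355). Hence R(9, 9) > 65, i.e. R(9, 9) ≥ 66.

Largest n = 65; hence R(9, 9) > 65.


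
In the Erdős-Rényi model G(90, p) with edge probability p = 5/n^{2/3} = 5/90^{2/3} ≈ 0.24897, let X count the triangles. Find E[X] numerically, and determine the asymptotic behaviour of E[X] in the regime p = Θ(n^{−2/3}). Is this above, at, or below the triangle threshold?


Number of potential triangles: C(90, 3) = 117480.
Each occurs with probability p³ ≈ (0.24897)³ ≈ 1.5432099e-02.
By linearity: E[X] = C(90, 3)·p³ ≈ 117480 · 1.5432099e-02 ≈ 1812.96296.
Since α = 2/3 < 1, p = c/n^{2/3} ≫ 1/n is above the triangle threshold p ~ 1/n. Asymptotically E[X] ~ (c³/6)·n^{3(1−α)} = (5³/6)·n^{1} → ∞; triangles are abundant w.h.p.

E[X] ≈ 1812.96296; in regime p = Θ(1/n^{2/3}) E[X] diverges (above the triangle threshold p ~ 1/n).


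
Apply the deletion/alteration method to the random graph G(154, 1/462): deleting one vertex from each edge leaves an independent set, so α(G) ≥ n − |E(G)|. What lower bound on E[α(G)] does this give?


E[|E(G)|] = C(154, 2)·p = 11781 · (1/462) = 51/2.
E[α(G)] ≥ n − E[|E(G)|] = 154 − 51/2 = 257/2.
Numerically: ≈ 128.5000.
(This is only a lower bound; the true E[α(G)] may be larger.)

E[α(G)] ≥ 257/2 ≈ 128.5000.


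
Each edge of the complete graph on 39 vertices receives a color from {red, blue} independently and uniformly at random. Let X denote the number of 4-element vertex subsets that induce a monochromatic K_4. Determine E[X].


Let X = Σ_S X_S over the C(39, 4) = 82251 subsets S of size 4, where X_S = 1 if the K_4 on S is monochromatic.
For a fixed S, the K_4 on S has C(4, 2) = 6 edges. P[all 6 edges red] = (1/2)^6, and likewise for blue, so P[monochromatic] = 2·(1/2)^6 = 2^{1 − 6} = 1/32.
Summing: E[X] = C(39, 4) · 2^{1 − 6} = 82251 · 1/32 = 82251/32.
Numerically: E[X] ≈ 2570.3438.

E[X] = C(39,4)·2^(1−C(4,2)) = 82251/32 ≈ 2570.3438.


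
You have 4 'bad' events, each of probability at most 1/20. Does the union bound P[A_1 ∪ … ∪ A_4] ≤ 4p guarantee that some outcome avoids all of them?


Union bound: P[∪_{i=1}^{4} A_i] ≤ Σ_i P[A_i] ≤ 4·p = 4·(1/20) = 1/5.
Numerically: 1/5 ≈ 0.20000.
Is 1/5 < 1? YES.
Since P[∪ A_i] ≤ 1/5 < 1, the complement has P[∩ A_i^c] ≥ 1 − 1/5 = 4/5 > 0, so some outcome avoids every A_i.

4·p = 1/5 ≈ 0.20000; existence CERTIFIED by the union bound.


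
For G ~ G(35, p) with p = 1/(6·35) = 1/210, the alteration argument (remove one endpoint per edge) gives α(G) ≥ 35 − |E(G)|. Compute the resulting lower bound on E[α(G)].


E[|E(G)|] = C(35, 2)·p = 595 · (1/210) = 17/6.
E[α(G)] ≥ n − E[|E(G)|] = 35 − 17/6 = 193/6.
Numerically: ≈ 32.16667.
(This is only a lower bound; the true E[α(G)] may be larger.)

E[α(G)] ≥ 193/6 ≈ 32.16667.


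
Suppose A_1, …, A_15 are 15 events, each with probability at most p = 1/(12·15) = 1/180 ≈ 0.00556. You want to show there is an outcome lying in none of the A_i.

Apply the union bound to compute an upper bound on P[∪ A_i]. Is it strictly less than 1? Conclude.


Union bound: P[∪_{i=1}^{15} A_i] ≤ Σ_i P[A_i] ≤ 15·p = 15·(1/180) = 1/12.
Numerically: 1/12 ≈ 0.08333.
Is 1/12 < 1? YES.
Since P[∪ A_i] ≤ 1/12 < 1, the complement has P[∩ A_i^c] ≥ 1 − 1/12 = 11/12 > 0, so some outcome avoids every A_i.

15·p = 1/12 ≈ 0.08333; existence CERTIFIED by the union bound.


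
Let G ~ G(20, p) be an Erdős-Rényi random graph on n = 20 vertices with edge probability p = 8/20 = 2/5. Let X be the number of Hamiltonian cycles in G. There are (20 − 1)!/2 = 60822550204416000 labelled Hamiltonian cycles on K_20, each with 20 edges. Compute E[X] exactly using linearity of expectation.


K_20 has (20 − 1)!/2 = 60822550204416000 labelled Hamiltonian cycles.
For each such Hamiltonian cycle H, let X_H = 1 if all 20 edges of H are present in G. Then P[X_H = 1] = p^{20} = (2/5)^{20} = 1048576/95367431640625.
By linearity: E[X] = Σ_H E[X_H] = 60822550204416000 · p^{20} = 60822550204416000 · 1048576/95367431640625 = 510216531225165692928/762939453125.
Numerically: E[X] ≈ 6.6875e+08.

E[X] = 60822550204416000 · (2/5)^{20} = 510216531225165692928/762939453125 ≈ 6.6875e+08.


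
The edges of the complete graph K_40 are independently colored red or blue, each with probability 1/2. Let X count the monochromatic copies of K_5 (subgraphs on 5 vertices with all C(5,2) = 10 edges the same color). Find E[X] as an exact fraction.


Let X = Σ_S X_S over the C(40, 5) = 658008 subsets S of size 5, where X_S = 1 if the K_5 on S is monochromatic.
For a fixed S, the K_5 on S has C(5, 2) = 10 edges. P[all 10 edges red] = (1/2)^10, and likewise for blue, so P[monochromatic] = 2·(1/2)^10 = 2^{1 − 10} = 1/512.
By linearity: E[X] = C(40, 5) · 2^{1 − 10} = 658008 · 1/512 = 82251/64.
Numerically: E[X] ≈ 1285.171875.

E[X] = C(40,5)·2^(1−C(5,2)) = 82251/64 ≈ 1285.171875.


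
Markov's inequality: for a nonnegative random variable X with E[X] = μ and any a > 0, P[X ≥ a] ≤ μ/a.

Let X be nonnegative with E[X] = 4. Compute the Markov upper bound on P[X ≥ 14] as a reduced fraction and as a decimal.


μ = E[X] = 4, a = 14.
Markov: P[X ≥ 14] ≤ μ/a = (4)/14 = 2/7.
Numerically: ≈ 0.2857.
(Since a = 14 > μ = 4.0000, the bound 2/7 is < 1 and informative.)

P[X ≥ 14] ≤ 2/7 ≈ 0.2857.


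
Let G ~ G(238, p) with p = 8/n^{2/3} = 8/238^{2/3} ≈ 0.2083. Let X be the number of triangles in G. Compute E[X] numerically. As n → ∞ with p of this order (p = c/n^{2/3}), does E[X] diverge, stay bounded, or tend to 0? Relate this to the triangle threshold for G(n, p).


Number of potential triangles: C(238, 3) = 2218636.
Each occurs with probability p³ ≈ (0.2083)³ ≈ 9.038910e-03.
By linearity: E[X] = C(238, 3)·p³ ≈ 2218636 · 9.038910e-03 ≈ 20054.0504.
Since α = 2/3 < 1, p = c/n^{2/3} ≫ 1/n is above the triangle threshold p ~ 1/n. Asymptotically E[X] ~ (c³/6)·n^{3(1−α)} = (8³/6)·n^{1} → ∞; triangles are abundant w.h.p.

E[X] ≈ 20054.0504; in regime p = Θ(1/n^{2/3}) E[X] diverges (above the triangle threshold p ~ 1/n).


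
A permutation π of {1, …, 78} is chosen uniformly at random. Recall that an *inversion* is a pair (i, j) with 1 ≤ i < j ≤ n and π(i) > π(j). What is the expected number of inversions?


Write X = Σ X_I over the C(78, 2) = 3003 pairs i < j, with X_I the indicator of one inversion.
There are 3003 indicators.
For each fixed pair i < j, the values π(i) and π(j) are two distinct elements of {1, …, 78} in uniformly random order; by symmetry P[π(i) > π(j)] = 1/2.
By linearity: E[X] = 3003 · (1/2) = C(78, 2) · (1/2) = 3003/2 = 3003/2 ≈ 1501.50000.

E[X] = 3003/2 = 1501.50000.


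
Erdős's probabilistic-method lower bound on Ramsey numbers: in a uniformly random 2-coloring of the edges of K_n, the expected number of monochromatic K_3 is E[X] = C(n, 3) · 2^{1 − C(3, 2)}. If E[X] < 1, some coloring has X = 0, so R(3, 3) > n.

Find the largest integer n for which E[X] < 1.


We need C(n, 3) · 2^{1 − 3} < 1, i.e. C(n, 3) < 2^{3 − 1} = 4.
Check values of n near the boundary:
  n = 3: C(3, 3) = 1; 1 < 4? YES
  n = 4: C(4, 3) = 4; 4 < 4? NO
The largest n with C(n, 3) < 4 is n = 3 (where E[X] = 1/4 ≈ 0.250). Hence R(3, 3) > 3, i.e. R(3, 3) ≥ 4.

Largest n = 3; hence R(3, 3) > 3.


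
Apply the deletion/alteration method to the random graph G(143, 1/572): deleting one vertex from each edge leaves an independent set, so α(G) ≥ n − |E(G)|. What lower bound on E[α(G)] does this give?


E[|E(G)|] = C(143, 2)·p = 10153 · (1/572) = 71/4.
E[α(G)] ≥ n − E[|E(G)|] = 143 − 71/4 = 501/4.
Numerically: ≈ 125.2500.
(This is only a lower bound; the true E[α(G)] may be larger.)

E[α(G)] ≥ 501/4 ≈ 125.2500.


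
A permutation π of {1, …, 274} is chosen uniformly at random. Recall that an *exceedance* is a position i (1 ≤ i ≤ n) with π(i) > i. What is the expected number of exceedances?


Write X = Σ_{i=1}^{274} X_i, where X_i = 1_{π(i) > i}.
For each fixed i, π(i) is uniform over {1, …, 274} (marginal of a uniform permutation), so P[π(i) > i] = (n − i)/n. Summing: Σ_{i=1}^{274} (n − i)/n = (0 + 1 + … + 273)/274 = 274(274 − 1)/(2·274) = (274 − 1)/2.
Hence E[X] = Σ_{i=1}^{274} (274 − i)/274 = 273/2 ≈ 136.500000.

E[X] = 273/2 = 136.500000.


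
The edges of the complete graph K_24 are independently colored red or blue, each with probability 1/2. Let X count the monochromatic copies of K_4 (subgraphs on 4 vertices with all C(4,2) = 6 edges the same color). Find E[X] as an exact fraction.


Let X = Σ_S X_S over the C(24, 4) = 10626 subsets S of size 4, where X_S = 1 if the K_4 on S is monochromatic.
For a fixed S, the K_4 on S has C(4, 2) = 6 edges. P[all 6 edges red] = (1/2)^6, and likewise for blue, so P[monochromatic] = 2·(1/2)^6 = 2^{1 − 6} = 1/32.
By linearity of expectation: E[X] = C(24, 4) · 2^{1 − 6} = 10626 · 1/32 = 5313/16.
Numerically: E[X] ≈ 332.062.

E[X] = C(24,4)·2^(1−C(4,2)) = 5313/16 ≈ 332.062.


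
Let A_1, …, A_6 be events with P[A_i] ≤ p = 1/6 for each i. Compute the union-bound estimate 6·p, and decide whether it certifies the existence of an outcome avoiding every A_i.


Union bound: P[∪_{i=1}^{6} A_i] ≤ Σ_i P[A_i] ≤ 6·p = 6·(1/6) = 1.
Numerically: 1 ≈ 1.0000000.
Is 1 < 1? NO.
Since the bound 1 is ≥ 1, the union bound is uninformative here; it does NOT by itself certify existence.

6·p = 1 ≈ 1.0000000; existence NOT certified by the union bound.


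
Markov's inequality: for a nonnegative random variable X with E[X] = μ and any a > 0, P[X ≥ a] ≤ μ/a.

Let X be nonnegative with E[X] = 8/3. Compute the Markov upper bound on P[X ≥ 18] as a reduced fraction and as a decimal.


μ = E[X] = 8/3, a = 18.
Markov: P[X ≥ 18] ≤ μ/a = (8/3)/18 = 4/27.
Numerically: ≈ 0.14815.
(Since a = 18 > μ = 2.66667, the bound 4/27 is < 1 and informative.)

P[X ≥ 18] ≤ 4/27 ≈ 0.14815.


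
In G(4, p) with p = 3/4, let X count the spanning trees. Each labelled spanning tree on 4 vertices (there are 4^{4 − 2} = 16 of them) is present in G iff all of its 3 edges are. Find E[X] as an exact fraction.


K_4 has 4^{4 − 2} = 16 labelled spanning trees.
For each such spanning tree H, let X_H = 1 if all 3 edges of H are present in G. Then P[X_H = 1] = p^{3} = (3/4)^{3} = 27/64.
By linearity of expectation: E[X] = Σ_H E[X_H] = 16 · p^{3} = 16 · 27/64 = 27/4.
Numerically: E[X] ≈ 6.75.

E[X] = 16 · (3/4)^{3} = 27/4 ≈ 6.75.


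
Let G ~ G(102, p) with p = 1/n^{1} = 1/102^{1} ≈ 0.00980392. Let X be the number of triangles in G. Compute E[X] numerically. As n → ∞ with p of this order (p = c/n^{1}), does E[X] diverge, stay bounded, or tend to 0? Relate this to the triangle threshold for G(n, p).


Number of potential triangles: C(102, 3) = 171700.
Each occurs with probability p³ ≈ (0.00980392)³ ≈ 9.42322335e-07.
By linearity: E[X] = C(102, 3)·p³ ≈ 171700 · 9.42322335e-07 ≈ 0.161797.
Here α = 1, so p = 1/n is exactly at the triangle threshold p ~ 1/n. Asymptotically E[X] → c³/6 = 1³/6 = 1/6 ≈ 0.166667, a bounded constant. In this regime the triangle count is asymptotically Poisson(c³/6).

E[X] ≈ 0.161797; in regime p = Θ(1/n^{1}) E[X] stays bounded (at the triangle threshold p ~ 1/n).


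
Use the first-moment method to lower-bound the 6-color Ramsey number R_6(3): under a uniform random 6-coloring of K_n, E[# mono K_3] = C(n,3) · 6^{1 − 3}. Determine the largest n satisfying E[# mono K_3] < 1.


We need C(n, 3) · 6^{1 − 3} < 1, i.e. C(n, 3) < 6^{3 − 1} = 36.
Check values of n near the boundary:
  n = 4: C(4, 3) = 4; 4 < 36? YES
  n = 5: C(5, 3) = 10; 10 < 36? YES
  n = 6: C(6, 3) = 20; 20 < 36? YES
  n = 7: C(7, 3) = 35; 35 < 36? YES
  n = 8: C(8, 3) = 56; 56 < 36? NO
  n = 9: C(9, 3) = 84; 84 < 36? NO
The largest n with C(n, 3) < 36 is n = 7 (where E[X] = 35/36 ≈ 0.972). Hence R_6(3) > 7, i.e. R_6(3) ≥ 8.

Largest n = 7; hence R_6(3) > 7.


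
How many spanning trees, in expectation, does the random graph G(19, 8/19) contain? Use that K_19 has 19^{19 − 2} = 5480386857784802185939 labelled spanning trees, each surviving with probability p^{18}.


K_19 has 19^{19 − 2} = 5480386857784802185939 labelled spanning trees.
For each such spanning tree H, let X_H = 1 if all 18 edges of H are present in G. Then P[X_H = 1] = p^{18} = (8/19)^{18} = 18014398509481984/104127350297911241532841.
By linearity: E[X] = Σ_H E[X_H] = 5480386857784802185939 · p^{18} = 5480386857784802185939 · 18014398509481984/104127350297911241532841 = 18014398509481984/19.
Numerically: E[X] ≈ 9.48126e+14.

E[X] = 5480386857784802185939 · (8/19)^{18} = 18014398509481984/19 ≈ 9.48126e+14.


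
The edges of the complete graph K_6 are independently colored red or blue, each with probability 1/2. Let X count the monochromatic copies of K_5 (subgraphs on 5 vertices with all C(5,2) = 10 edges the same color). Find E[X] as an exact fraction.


Let X = Σ_S X_S over the C(6, 5) = 6 subsets S of size 5, where X_S = 1 if the K_5 on S is monochromatic.
For a fixed S, the K_5 on S has C(5, 2) = 10 edges. P[all 10 edges red] = (1/2)^10, and likewise for blue, so P[monochromatic] = 2·(1/2)^10 = 2^{1 − 10} = 1/512.
By linearity of expectation: E[X] = C(6, 5) · 2^{1 − 10} = 6 · 1/512 = 3/256.
Numerically: E[X] ≈ 0.012.

E[X] = C(6,5)·2^(1−C(5,2)) = 3/256 ≈ 0.012.


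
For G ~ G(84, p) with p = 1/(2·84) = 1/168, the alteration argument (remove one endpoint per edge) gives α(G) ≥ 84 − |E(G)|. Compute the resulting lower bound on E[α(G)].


E[|E(G)|] = C(84, 2)·p = 3486 · (1/168) = 83/4.
E[α(G)] ≥ n − E[|E(G)|] = 84 − 83/4 = 253/4.
Numerically: ≈ 63.25000.
(This is only a lower bound; the true E[α(G)] may be larger.)

E[α(G)] ≥ 253/4 ≈ 63.25000.


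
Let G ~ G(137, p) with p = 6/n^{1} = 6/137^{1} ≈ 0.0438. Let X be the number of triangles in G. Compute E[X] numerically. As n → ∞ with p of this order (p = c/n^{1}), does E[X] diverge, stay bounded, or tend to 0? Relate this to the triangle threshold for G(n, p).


Number of potential triangles: C(137, 3) = 419220.
Each occurs with probability p³ ≈ (0.0438)³ ≈ 8.400247e-05.
By linearity: E[X] = C(137, 3)·p³ ≈ 419220 · 8.400247e-05 ≈ 35.2155.
Here α = 1, so p = 6/n is exactly at the triangle threshold p ~ 1/n. Asymptotically E[X] → c³/6 = 6³/6 = 36 ≈ 36.0000, a bounded constant. In this regime the triangle count is asymptotically Poisson(c³/6).

E[X] ≈ 35.2155; in regime p = Θ(1/n^{1}) E[X] stays bounded (at the triangle threshold p ~ 1/n).


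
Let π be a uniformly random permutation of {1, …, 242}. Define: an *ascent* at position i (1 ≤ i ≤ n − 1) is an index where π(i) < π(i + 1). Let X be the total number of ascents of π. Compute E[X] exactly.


Write X = Σ X_I over i = 1, …, 241, with X_I the indicator of one ascent.
There are 241 indicators.
For each fixed i, the pair (π(i), π(i+1)) is a uniformly random ordered pair of distinct values from {1, …, 242}; by symmetry P[π(i) < π(i+1)] = 1/2.
By linearity: E[X] = 241 · (1/2) = (242 − 1) · (1/2) = 241/2 ≈ 120.50000.

E[X] = 241/2 = 120.50000.


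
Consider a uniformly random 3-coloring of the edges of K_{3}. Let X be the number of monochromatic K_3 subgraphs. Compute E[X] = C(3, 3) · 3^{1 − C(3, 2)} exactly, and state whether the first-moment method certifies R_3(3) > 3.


E[X] = C(3, 3) · 3^{1 − 3} = 1 · 3^{−2} = 1/9.
As a reduced fraction: E[X] = 1/9 ≈ 0.1111111.
Is E[X] < 1? YES.
Since E[X] < 1, there exists a 3-coloring of K_{3} with no monochromatic K_3; hence R_3(3) > 3.

E[X] = 1/9 ≈ 0.1111111; E[X] < 1, so R_3(3) > 3.


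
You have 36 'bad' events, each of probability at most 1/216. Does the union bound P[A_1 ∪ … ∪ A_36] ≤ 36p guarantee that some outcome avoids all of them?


Union bound: P[∪_{i=1}^{36} A_i] ≤ Σ_i P[A_i] ≤ 36·p = 36·(1/216) = 1/6.
Numerically: 1/6 ≈ 0.166667.
Is 1/6 < 1? YES.
Since P[∪ A_i] ≤ 1/6 < 1, the complement has P[∩ A_i^c] ≥ 1 − 1/6 = 5/6 > 0, so some outcome avoids every A_i.

36·p = 1/6 ≈ 0.166667; existence CERTIFIED by the union bound.


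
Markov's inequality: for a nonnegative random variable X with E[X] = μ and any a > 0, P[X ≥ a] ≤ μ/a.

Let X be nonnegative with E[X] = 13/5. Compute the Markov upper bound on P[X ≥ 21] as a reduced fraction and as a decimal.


μ = E[X] = 13/5, a = 21.
Markov: P[X ≥ 21] ≤ μ/a = (13/5)/21 = 13/105.
Numerically: ≈ 0.123810.
(Since a = 21 > μ = 2.600000, the bound 13/105 is < 1 and informative.)

P[X ≥ 21] ≤ 13/105 ≈ 0.123810.


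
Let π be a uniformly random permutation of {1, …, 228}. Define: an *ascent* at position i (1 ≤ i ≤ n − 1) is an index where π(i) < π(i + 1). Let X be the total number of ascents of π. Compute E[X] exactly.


Write X = Σ X_I over i = 1, …, 227, with X_I the indicator of one ascent.
There are 227 indicators.
For each fixed i, the pair (π(i), π(i+1)) is a uniformly random ordered pair of distinct values from {1, …, 228}; by symmetry P[π(i) < π(i+1)] = 1/2.
By linearity: E[X] = 227 · (1/2) = (228 − 1) · (1/2) = 227/2 ≈ 113.500.

E[X] = 227/2 = 113.500.


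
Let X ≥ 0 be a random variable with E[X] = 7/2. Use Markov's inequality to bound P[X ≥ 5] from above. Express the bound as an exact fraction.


μ = E[X] = 7/2, a = 5.
Markov: P[X ≥ 5] ≤ μ/a = (7/2)/5 = 7/10.
Numerically: ≈ 0.700.
(Since a = 5 > μ = 3.500, the bound 7/10 is < 1 and informative.)

P[X ≥ 5] ≤ 7/10 ≈ 0.700.


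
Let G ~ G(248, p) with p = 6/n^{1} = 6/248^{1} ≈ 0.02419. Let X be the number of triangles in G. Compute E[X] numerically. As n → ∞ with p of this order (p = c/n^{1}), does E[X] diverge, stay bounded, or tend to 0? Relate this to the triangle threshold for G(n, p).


Number of potential triangles: C(248, 3) = 2511496.
Each occurs with probability p³ ≈ (0.02419)³ ≈ 1.416116e-05.
By linearity: E[X] = C(248, 3)·p³ ≈ 2511496 · 1.416116e-05 ≈ 35.5657.
Here α = 1, so p = 6/n is exactly at the triangle threshold p ~ 1/n. Asymptotically E[X] → c³/6 = 6³/6 = 36 ≈ 36.0000, a bounded constant. In this regime the triangle count is asymptotically Poisson(c³/6).

E[X] ≈ 35.5657; in regime p = Θ(1/n^{1}) E[X] stays bounded (at the triangle threshold p ~ 1/n).


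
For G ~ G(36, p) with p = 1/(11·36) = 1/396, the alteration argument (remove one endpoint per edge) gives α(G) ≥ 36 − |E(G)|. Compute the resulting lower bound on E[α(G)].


E[|E(G)|] = C(36, 2)·p = 630 · (1/396) = 35/22.
E[α(G)] ≥ n − E[|E(G)|] = 36 − 35/22 = 757/22.
Numerically: ≈ 34.409091.
(This is only a lower bound; the true E[α(G)] may be larger.)

E[α(G)] ≥ 757/22 ≈ 34.409091.


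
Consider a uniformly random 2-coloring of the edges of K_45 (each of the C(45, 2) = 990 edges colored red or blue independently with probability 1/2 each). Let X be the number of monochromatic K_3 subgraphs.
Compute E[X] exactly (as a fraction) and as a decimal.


Let X = Σ_S X_S over the C(45, 3) = 14190 subsets S of size 3, where X_S = 1 if the K_3 on S is monochromatic.
For a fixed S, the K_3 on S has C(3, 2) = 3 edges. P[all 3 edges red] = (1/2)^3, and likewise for blue, so P[monochromatic] = 2·(1/2)^3 = 2^{1 − 3} = 1/4.
By linearity of expectation: E[X] = C(45, 3) · 2^{1 − 3} = 14190 · 1/4 = 7095/2.
Numerically: E[X] ≈ 3547.50000.

E[X] = C(45,3)·2^(1−C(3,2)) = 7095/2 ≈ 3547.50000.


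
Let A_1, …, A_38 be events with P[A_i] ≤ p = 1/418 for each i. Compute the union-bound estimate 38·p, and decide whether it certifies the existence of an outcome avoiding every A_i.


Union bound: P[∪_{i=1}^{38} A_i] ≤ Σ_i P[A_i] ≤ 38·p = 38·(1/418) = 1/11.
Numerically: 1/11 ≈ 0.09091.
Is 1/11 < 1? YES.
Since P[∪ A_i] ≤ 1/11 < 1, the complement has P[∩ A_i^c] ≥ 1 − 1/11 = 10/11 > 0, so some outcome avoids every A_i.

38·p = 1/11 ≈ 0.09091; existence CERTIFIED by the union bound.


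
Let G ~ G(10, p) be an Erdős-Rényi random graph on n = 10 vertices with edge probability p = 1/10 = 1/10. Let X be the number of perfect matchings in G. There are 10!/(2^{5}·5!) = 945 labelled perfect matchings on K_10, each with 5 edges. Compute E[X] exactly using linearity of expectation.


K_10 has 10!/(2^{5}·5!) = 945 labelled perfect matchings.
For each such perfect matching H, let X_H = 1 if all 5 edges of H are present in G. Then P[X_H = 1] = p^{5} = (1/10)^{5} = 1/100000.
Summing the indicators: E[X] = Σ_H E[X_H] = 945 · p^{5} = 945 · 1/100000 = 189/20000.
Numerically: E[X] ≈ 0.00945.

E[X] = 945 · (1/10)^{5} = 189/20000 ≈ 0.00945.


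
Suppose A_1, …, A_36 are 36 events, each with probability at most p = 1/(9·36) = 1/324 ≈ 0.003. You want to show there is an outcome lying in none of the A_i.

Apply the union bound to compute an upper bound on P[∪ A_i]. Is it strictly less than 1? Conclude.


Union bound: P[∪_{i=1}^{36} A_i] ≤ Σ_i P[A_i] ≤ 36·p = 36·(1/324) = 1/9.
Numerically: 1/9 ≈ 0.111.
Is 1/9 < 1? YES.
Since P[∪ A_i] ≤ 1/9 < 1, the complement has P[∩ A_i^c] ≥ 1 − 1/9 = 8/9 > 0, so some outcome avoids every A_i.

36·p = 1/9 ≈ 0.111; existence CERTIFIED by the union bound.


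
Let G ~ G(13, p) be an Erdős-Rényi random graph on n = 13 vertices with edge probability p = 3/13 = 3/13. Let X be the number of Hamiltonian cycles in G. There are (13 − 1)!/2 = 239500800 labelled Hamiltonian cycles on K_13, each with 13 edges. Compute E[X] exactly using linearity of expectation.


K_13 has (13 − 1)!/2 = 239500800 labelled Hamiltonian cycles.
For each such Hamiltonian cycle H, let X_H = 1 if all 13 edges of H are present in G. Then P[X_H = 1] = p^{13} = (3/13)^{13} = 1594323/302875106592253.
By linearity of expectation: E[X] = Σ_H E[X_H] = 239500800 · p^{13} = 239500800 · 1594323/302875106592253 = 381841633958400/302875106592253.
Numerically: E[X] ≈ 1.261.

E[X] = 239500800 · (3/13)^{13} = 381841633958400/302875106592253 ≈ 1.261.


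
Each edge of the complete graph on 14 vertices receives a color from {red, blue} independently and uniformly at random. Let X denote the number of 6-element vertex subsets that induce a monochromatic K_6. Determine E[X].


Let X = Σ_S X_S over the C(14, 6) = 3003 subsets S of size 6, where X_S = 1 if the K_6 on S is monochromatic.
For a fixed S, the K_6 on S has C(6, 2) = 15 edges. P[all 15 edges red] = (1/2)^15, and likewise for blue, so P[monochromatic] = 2·(1/2)^15 = 2^{1 − 15} = 1/16384.
By linearity: E[X] = C(14, 6) · 2^{1 − 15} = 3003 · 1/16384 = 3003/16384.
Numerically: E[X] ≈ 0.18329.

E[X] = C(14,6)·2^(1−C(6,2)) = 3003/16384 ≈ 0.18329.


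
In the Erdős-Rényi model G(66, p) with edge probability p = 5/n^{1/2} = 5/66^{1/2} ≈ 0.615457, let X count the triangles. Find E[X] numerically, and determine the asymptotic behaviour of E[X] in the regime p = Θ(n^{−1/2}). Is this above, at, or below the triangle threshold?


Number of potential triangles: C(66, 3) = 45760.
Each occurs with probability p³ ≈ (0.615457)³ ≈ 2.33127824e-01.
By linearity: E[X] = C(66, 3)·p³ ≈ 45760 · 2.33127824e-01 ≈ 10667.929218.
Since α = 1/2 < 1, p = c/n^{1/2} ≫ 1/n is above the triangle threshold p ~ 1/n. Asymptotically E[X] ~ (c³/6)·n^{3(1−α)} = (5³/6)·n^{1.5} → ∞; triangles are abundant w.h.p.

E[X] ≈ 10667.929218; in regime p = Θ(1/n^{1/2}) E[X] diverges (above the triangle threshold p ~ 1/n).


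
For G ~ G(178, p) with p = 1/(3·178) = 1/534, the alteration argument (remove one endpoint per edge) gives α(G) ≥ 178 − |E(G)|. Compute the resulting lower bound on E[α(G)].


E[|E(G)|] = C(178, 2)·p = 15753 · (1/534) = 59/2.
E[α(G)] ≥ n − E[|E(G)|] = 178 − 59/2 = 297/2.
Numerically: ≈ 148.5000.
(This is only a lower bound; the true E[α(G)] may be larger.)

E[α(G)] ≥ 297/2 ≈ 148.5000.


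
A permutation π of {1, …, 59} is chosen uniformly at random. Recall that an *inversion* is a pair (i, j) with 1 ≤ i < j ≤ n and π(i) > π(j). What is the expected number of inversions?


Write X = Σ X_I over the C(59, 2) = 1711 pairs i < j, with X_I the indicator of one inversion.
There are 1711 indicators.
For each fixed pair i < j, the values π(i) and π(j) are two distinct elements of {1, …, 59} in uniformly random order; by symmetry P[π(i) > π(j)] = 1/2.
By linearity: E[X] = 1711 · (1/2) = C(59, 2) · (1/2) = 1711/2 = 1711/2 ≈ 855.5000.

E[X] = 1711/2 = 855.5000.


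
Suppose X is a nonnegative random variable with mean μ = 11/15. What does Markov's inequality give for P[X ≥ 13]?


μ = E[X] = 11/15, a = 13.
Markov: P[X ≥ 13] ≤ μ/a = (11/15)/13 = 11/195.
Numerically: ≈ 0.056.
(Since a = 13 > μ = 0.733, the bound 11/195 is < 1 and informative.)

P[X ≥ 13] ≤ 11/195 ≈ 0.056.


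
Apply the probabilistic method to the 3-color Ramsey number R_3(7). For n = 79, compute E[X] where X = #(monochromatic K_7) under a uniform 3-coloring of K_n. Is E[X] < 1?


E[X] = C(79, 7) · 3^{1 − 21} = 2898753715 · 3^{−20} = 2898753715/3486784401.
As a reduced fraction: E[X] = 2898753715/3486784401 ≈ 0.831.
Is E[X] < 1? YES.
Since E[X] < 1, there exists a 3-coloring of K_{79} with no monochromatic K_7; hence R_3(7) > 79.

E[X] = 2898753715/3486784401 ≈ 0.831; E[X] < 1, so R_3(7) > 79.


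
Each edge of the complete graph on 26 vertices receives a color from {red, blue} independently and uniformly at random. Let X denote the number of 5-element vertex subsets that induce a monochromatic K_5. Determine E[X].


Let X = Σ_S X_S over the C(26, 5) = 65780 subsets S of size 5, where X_S = 1 if the K_5 on S is monochromatic.
For a fixed S, the K_5 on S has C(5, 2) = 10 edges. P[all 10 edges red] = (1/2)^10, and likewise for blue, so P[monochromatic] = 2·(1/2)^10 = 2^{1 − 10} = 1/512.
By linearity: E[X] = C(26, 5) · 2^{1 − 10} = 65780 · 1/512 = 16445/128.
Numerically: E[X] ≈ 128.476562.

E[X] = C(26,5)·2^(1−C(5,2)) = 16445/128 ≈ 128.476562.


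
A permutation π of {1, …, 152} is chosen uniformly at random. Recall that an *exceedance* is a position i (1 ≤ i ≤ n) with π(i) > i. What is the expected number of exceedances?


Write X = Σ_{i=1}^{152} X_i, where X_i = 1_{π(i) > i}.
For each fixed i, π(i) is uniform over {1, …, 152} (marginal of a uniform permutation), so P[π(i) > i] = (n − i)/n. Summing: Σ_{i=1}^{152} (n − i)/n = (0 + 1 + … + 151)/152 = 152(152 − 1)/(2·152) = (152 − 1)/2.
Hence E[X] = Σ_{i=1}^{152} (152 − i)/152 = 151/2 ≈ 75.50000.

E[X] = 151/2 = 75.50000.


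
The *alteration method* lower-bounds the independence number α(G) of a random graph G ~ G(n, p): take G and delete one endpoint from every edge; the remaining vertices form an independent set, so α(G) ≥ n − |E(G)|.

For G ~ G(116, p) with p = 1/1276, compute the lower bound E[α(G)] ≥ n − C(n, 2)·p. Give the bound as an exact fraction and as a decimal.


E[|E(G)|] = C(116, 2)·p = 6670 · (1/1276) = 115/22.
E[α(G)] ≥ n − E[|E(G)|] = 116 − 115/22 = 2437/22.
Numerically: ≈ 110.7727.
(This is only a lower bound; the true E[α(G)] may be larger.)

E[α(G)] ≥ 2437/22 ≈ 110.7727.


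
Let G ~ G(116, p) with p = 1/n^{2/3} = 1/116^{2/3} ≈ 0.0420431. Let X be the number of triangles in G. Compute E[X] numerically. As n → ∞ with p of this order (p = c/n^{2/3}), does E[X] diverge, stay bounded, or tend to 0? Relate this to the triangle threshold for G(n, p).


Number of potential triangles: C(116, 3) = 253460.
Each occurs with probability p³ ≈ (0.0420431)³ ≈ 7.43162901e-05.
By linearity: E[X] = C(116, 3)·p³ ≈ 253460 · 7.43162901e-05 ≈ 18.836207.
Since α = 2/3 < 1, p = c/n^{2/3} ≫ 1/n is above the triangle threshold p ~ 1/n. Asymptotically E[X] ~ (c³/6)·n^{3(1−α)} = (1³/6)·n^{1} → ∞; triangles are abundant w.h.p.

E[X] ≈ 18.836207; in regime p = Θ(1/n^{2/3}) E[X] diverges (above the triangle threshold p ~ 1/n).


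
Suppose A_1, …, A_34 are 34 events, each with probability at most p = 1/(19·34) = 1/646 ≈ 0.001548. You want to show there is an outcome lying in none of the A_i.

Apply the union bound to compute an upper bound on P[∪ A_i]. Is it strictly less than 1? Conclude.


Union bound: P[∪_{i=1}^{34} A_i] ≤ Σ_i P[A_i] ≤ 34·p = 34·(1/646) = 1/19.
Numerically: 1/19 ≈ 0.052632.
Is 1/19 < 1? YES.
Since P[∪ A_i] ≤ 1/19 < 1, the complement has P[∩ A_i^c] ≥ 1 − 1/19 = 18/19 > 0, so some outcome avoids every A_i.

34·p = 1/19 ≈ 0.052632; existence CERTIFIED by the union bound.


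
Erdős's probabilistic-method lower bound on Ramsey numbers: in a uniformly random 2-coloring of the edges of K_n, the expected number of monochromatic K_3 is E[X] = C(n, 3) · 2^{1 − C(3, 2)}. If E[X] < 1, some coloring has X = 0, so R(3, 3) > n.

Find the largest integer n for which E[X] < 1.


We need C(n, 3) · 2^{1 − 3} < 1, i.e. C(n, 3) < 2^{3 − 1} = 4.
Check values of n near the boundary:
  n = 3: C(3, 3) = 1; 1 < 4? YES
  n = 4: C(4, 3) = 4; 4 < 4? NO
The largest n with C(n, 3) < 4 is n = 3 (where E[X] = 1/4 ≈ 0.250). Hence R(3, 3) > 3, i.e. R(3, 3) ≥ 4.

Largest n = 3; hence R(3, 3) > 3.


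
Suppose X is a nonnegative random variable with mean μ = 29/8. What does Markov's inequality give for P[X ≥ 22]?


μ = E[X] = 29/8, a = 22.
Markov: P[X ≥ 22] ≤ μ/a = (29/8)/22 = 29/176.
Numerically: ≈ 0.16477.
(Since a = 22 > μ = 3.62500, the bound 29/176 is < 1 and informative.)

P[X ≥ 22] ≤ 29/176 ≈ 0.16477.


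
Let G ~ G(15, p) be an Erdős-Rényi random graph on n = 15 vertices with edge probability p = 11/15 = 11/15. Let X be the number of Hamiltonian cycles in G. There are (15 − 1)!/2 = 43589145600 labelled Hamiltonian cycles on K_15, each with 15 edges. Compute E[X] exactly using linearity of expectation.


K_15 has (15 − 1)!/2 = 43589145600 labelled Hamiltonian cycles.
For each such Hamiltonian cycle H, let X_H = 1 if all 15 edges of H are present in G. Then P[X_H = 1] = p^{15} = (11/15)^{15} = 4177248169415651/437893890380859375.
By linearity: E[X] = Σ_H E[X_H] = 43589145600 · p^{15} = 43589145600 · 4177248169415651/437893890380859375 = 29972457393249757754368/72081298828125.
Numerically: E[X] ≈ 4.158e+08.

E[X] = 43589145600 · (11/15)^{15} = 29972457393249757754368/72081298828125 ≈ 4.158e+08.


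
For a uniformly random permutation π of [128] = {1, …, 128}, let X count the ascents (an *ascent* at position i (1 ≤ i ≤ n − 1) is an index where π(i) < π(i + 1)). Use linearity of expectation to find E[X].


Write X = Σ X_I over i = 1, …, 127, with X_I the indicator of one ascent.
There are 127 indicators.
For each fixed i, the pair (π(i), π(i+1)) is a uniformly random ordered pair of distinct values from {1, …, 128}; by symmetry P[π(i) < π(i+1)] = 1/2.
By linearity: E[X] = 127 · (1/2) = (128 − 1) · (1/2) = 127/2 ≈ 63.500000.

E[X] = 127/2 = 63.500000.


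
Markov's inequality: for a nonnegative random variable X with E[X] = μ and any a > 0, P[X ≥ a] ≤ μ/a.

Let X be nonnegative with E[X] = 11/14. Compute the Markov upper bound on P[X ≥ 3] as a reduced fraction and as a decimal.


μ = E[X] = 11/14, a = 3.
Markov: P[X ≥ 3] ≤ μ/a = (11/14)/3 = 11/42.
Numerically: ≈ 0.262.
(Since a = 3 > μ = 0.786, the bound 11/42 is < 1 and informative.)

P[X ≥ 3] ≤ 11/42 ≈ 0.262.


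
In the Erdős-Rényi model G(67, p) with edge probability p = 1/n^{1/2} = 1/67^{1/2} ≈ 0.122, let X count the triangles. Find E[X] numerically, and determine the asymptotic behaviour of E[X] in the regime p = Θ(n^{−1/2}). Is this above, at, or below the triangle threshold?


Number of potential triangles: C(67, 3) = 47905.
Each occurs with probability p³ ≈ (0.122)³ ≈ 1.82342e-03.
By linearity: E[X] = C(67, 3)·p³ ≈ 47905 · 1.82342e-03 ≈ 87.351.
Since α = 1/2 < 1, p = c/n^{1/2} ≫ 1/n is above the triangle threshold p ~ 1/n. Asymptotically E[X] ~ (c³/6)·n^{3(1−α)} = (1³/6)·n^{1.5} → ∞; triangles are abundant w.h.p.

E[X] ≈ 87.351; in regime p = Θ(1/n^{1/2}) E[X] diverges (above the triangle threshold p ~ 1/n).


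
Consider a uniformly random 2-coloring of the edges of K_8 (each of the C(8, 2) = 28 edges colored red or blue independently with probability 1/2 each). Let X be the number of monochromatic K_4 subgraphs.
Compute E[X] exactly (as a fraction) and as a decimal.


Let X = Σ_S X_S over the C(8, 4) = 70 subsets S of size 4, where X_S = 1 if the K_4 on S is monochromatic.
For a fixed S, the K_4 on S has C(4, 2) = 6 edges. P[all 6 edges red] = (1/2)^6, and likewise for blue, so P[monochromatic] = 2·(1/2)^6 = 2^{1 − 6} = 1/32.
By linearity of expectation: E[X] = C(8, 4) · 2^{1 − 6} = 70 · 1/32 = 35/16.
Numerically: E[X] ≈ 2.187500.

E[X] = C(8,4)·2^(1−C(4,2)) = 35/16 ≈ 2.187500.


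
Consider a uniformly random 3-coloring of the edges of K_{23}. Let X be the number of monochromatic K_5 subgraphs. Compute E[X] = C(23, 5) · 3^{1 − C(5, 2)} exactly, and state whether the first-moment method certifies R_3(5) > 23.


E[X] = C(23, 5) · 3^{1 − 10} = 33649 · 3^{−9} = 33649/19683.
As a reduced fraction: E[X] = 33649/19683 ≈ 1.7095.
Is E[X] < 1? NO.
Since E[X] ≥ 1, the first-moment bound is inconclusive at n = 23; it does NOT by itself certify R_3(5) > 23.

E[X] = 33649/19683 ≈ 1.7095; E[X] ≥ 1; first-moment method inconclusive here.


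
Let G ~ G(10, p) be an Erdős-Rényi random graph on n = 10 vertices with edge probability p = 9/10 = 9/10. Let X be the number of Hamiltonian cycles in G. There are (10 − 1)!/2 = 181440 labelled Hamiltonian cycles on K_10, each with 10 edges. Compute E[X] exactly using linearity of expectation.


K_10 has (10 − 1)!/2 = 181440 labelled Hamiltonian cycles.
For each such Hamiltonian cycle H, let X_H = 1 if all 10 edges of H are present in G. Then P[X_H = 1] = p^{10} = (9/10)^{10} = 3486784401/10000000000.
Summing the indicators: E[X] = Σ_H E[X_H] = 181440 · p^{10} = 181440 · 3486784401/10000000000 = 1977006755367/31250000.
Numerically: E[X] ≈ 63264.2.

E[X] = 181440 · (9/10)^{10} = 1977006755367/31250000 ≈ 63264.2.
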